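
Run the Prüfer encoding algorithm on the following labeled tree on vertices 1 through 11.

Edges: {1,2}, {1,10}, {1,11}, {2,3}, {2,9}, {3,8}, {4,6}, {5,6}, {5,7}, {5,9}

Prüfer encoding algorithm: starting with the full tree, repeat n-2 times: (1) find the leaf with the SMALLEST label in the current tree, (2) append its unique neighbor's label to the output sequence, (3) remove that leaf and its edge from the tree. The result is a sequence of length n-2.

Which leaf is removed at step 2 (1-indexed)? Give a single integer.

Step 1: current leaves = {4,7,8,10,11}. Remove leaf 4 (neighbor: 6).
Step 2: current leaves = {6,7,8,10,11}. Remove leaf 6 (neighbor: 5).

Answer: 6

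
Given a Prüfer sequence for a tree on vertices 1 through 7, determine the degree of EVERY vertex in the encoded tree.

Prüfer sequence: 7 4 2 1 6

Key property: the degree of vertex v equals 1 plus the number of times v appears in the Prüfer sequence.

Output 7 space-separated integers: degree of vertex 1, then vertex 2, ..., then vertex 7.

Answer: 2 2 1 2 1 2 2

Derivation:
p_1 = 7: count[7] becomes 1
p_2 = 4: count[4] becomes 1
p_3 = 2: count[2] becomes 1
p_4 = 1: count[1] becomes 1
p_5 = 6: count[6] becomes 1
Degrees (1 + count): deg[1]=1+1=2, deg[2]=1+1=2, deg[3]=1+0=1, deg[4]=1+1=2, deg[5]=1+0=1, deg[6]=1+1=2, deg[7]=1+1=2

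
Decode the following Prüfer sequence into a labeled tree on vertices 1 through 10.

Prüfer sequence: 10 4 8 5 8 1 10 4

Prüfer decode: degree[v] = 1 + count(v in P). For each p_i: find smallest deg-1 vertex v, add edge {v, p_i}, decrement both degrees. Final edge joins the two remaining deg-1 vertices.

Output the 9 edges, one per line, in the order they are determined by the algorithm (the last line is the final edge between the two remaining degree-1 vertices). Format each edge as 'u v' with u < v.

Answer: 2 10
3 4
6 8
5 7
5 8
1 8
1 10
4 9
4 10

Derivation:
Initial degrees: {1:2, 2:1, 3:1, 4:3, 5:2, 6:1, 7:1, 8:3, 9:1, 10:3}
Step 1: smallest deg-1 vertex = 2, p_1 = 10. Add edge {2,10}. Now deg[2]=0, deg[10]=2.
Step 2: smallest deg-1 vertex = 3, p_2 = 4. Add edge {3,4}. Now deg[3]=0, deg[4]=2.
Step 3: smallest deg-1 vertex = 6, p_3 = 8. Add edge {6,8}. Now deg[6]=0, deg[8]=2.
Step 4: smallest deg-1 vertex = 7, p_4 = 5. Add edge {5,7}. Now deg[7]=0, deg[5]=1.
Step 5: smallest deg-1 vertex = 5, p_5 = 8. Add edge {5,8}. Now deg[5]=0, deg[8]=1.
Step 6: smallest deg-1 vertex = 8, p_6 = 1. Add edge {1,8}. Now deg[8]=0, deg[1]=1.
Step 7: smallest deg-1 vertex = 1, p_7 = 10. Add edge {1,10}. Now deg[1]=0, deg[10]=1.
Step 8: smallest deg-1 vertex = 9, p_8 = 4. Add edge {4,9}. Now deg[9]=0, deg[4]=1.
Final: two remaining deg-1 vertices are 4, 10. Add edge {4,10}.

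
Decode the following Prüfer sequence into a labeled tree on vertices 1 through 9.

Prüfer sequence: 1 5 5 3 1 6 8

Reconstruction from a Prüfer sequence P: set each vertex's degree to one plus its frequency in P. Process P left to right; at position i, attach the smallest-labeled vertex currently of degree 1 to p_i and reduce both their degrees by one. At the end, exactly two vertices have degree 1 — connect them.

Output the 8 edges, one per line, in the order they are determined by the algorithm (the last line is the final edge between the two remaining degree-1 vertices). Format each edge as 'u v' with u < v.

Answer: 1 2
4 5
5 7
3 5
1 3
1 6
6 8
8 9

Derivation:
Initial degrees: {1:3, 2:1, 3:2, 4:1, 5:3, 6:2, 7:1, 8:2, 9:1}
Step 1: smallest deg-1 vertex = 2, p_1 = 1. Add edge {1,2}. Now deg[2]=0, deg[1]=2.
Step 2: smallest deg-1 vertex = 4, p_2 = 5. Add edge {4,5}. Now deg[4]=0, deg[5]=2.
Step 3: smallest deg-1 vertex = 7, p_3 = 5. Add edge {5,7}. Now deg[7]=0, deg[5]=1.
Step 4: smallest deg-1 vertex = 5, p_4 = 3. Add edge {3,5}. Now deg[5]=0, deg[3]=1.
Step 5: smallest deg-1 vertex = 3, p_5 = 1. Add edge {1,3}. Now deg[3]=0, deg[1]=1.
Step 6: smallest deg-1 vertex = 1, p_6 = 6. Add edge {1,6}. Now deg[1]=0, deg[6]=1.
Step 7: smallest deg-1 vertex = 6, p_7 = 8. Add edge {6,8}. Now deg[6]=0, deg[8]=1.
Final: two remaining deg-1 vertices are 8, 9. Add edge {8,9}.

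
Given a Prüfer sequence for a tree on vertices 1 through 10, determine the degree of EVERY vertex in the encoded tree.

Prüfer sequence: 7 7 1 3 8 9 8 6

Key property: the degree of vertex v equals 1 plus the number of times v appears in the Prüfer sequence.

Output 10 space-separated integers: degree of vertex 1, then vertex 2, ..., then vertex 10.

p_1 = 7: count[7] becomes 1
p_2 = 7: count[7] becomes 2
p_3 = 1: count[1] becomes 1
p_4 = 3: count[3] becomes 1
p_5 = 8: count[8] becomes 1
p_6 = 9: count[9] becomes 1
p_7 = 8: count[8] becomes 2
p_8 = 6: count[6] becomes 1
Degrees (1 + count): deg[1]=1+1=2, deg[2]=1+0=1, deg[3]=1+1=2, deg[4]=1+0=1, deg[5]=1+0=1, deg[6]=1+1=2, deg[7]=1+2=3, deg[8]=1+2=3, deg[9]=1+1=2, deg[10]=1+0=1

Answer: 2 1 2 1 1 2 3 3 2 1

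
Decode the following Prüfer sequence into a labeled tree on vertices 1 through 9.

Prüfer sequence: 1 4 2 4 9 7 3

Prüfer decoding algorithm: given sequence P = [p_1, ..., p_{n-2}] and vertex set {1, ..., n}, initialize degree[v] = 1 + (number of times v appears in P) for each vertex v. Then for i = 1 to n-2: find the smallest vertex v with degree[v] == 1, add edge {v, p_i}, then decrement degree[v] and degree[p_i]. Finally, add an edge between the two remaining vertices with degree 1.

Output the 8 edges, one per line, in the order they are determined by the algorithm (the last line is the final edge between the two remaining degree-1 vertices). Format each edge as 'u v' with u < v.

Answer: 1 5
1 4
2 6
2 4
4 9
7 8
3 7
3 9

Derivation:
Initial degrees: {1:2, 2:2, 3:2, 4:3, 5:1, 6:1, 7:2, 8:1, 9:2}
Step 1: smallest deg-1 vertex = 5, p_1 = 1. Add edge {1,5}. Now deg[5]=0, deg[1]=1.
Step 2: smallest deg-1 vertex = 1, p_2 = 4. Add edge {1,4}. Now deg[1]=0, deg[4]=2.
Step 3: smallest deg-1 vertex = 6, p_3 = 2. Add edge {2,6}. Now deg[6]=0, deg[2]=1.
Step 4: smallest deg-1 vertex = 2, p_4 = 4. Add edge {2,4}. Now deg[2]=0, deg[4]=1.
Step 5: smallest deg-1 vertex = 4, p_5 = 9. Add edge {4,9}. Now deg[4]=0, deg[9]=1.
Step 6: smallest deg-1 vertex = 8, p_6 = 7. Add edge {7,8}. Now deg[8]=0, deg[7]=1.
Step 7: smallest deg-1 vertex = 7, p_7 = 3. Add edge {3,7}. Now deg[7]=0, deg[3]=1.
Final: two remaining deg-1 vertices are 3, 9. Add edge {3,9}.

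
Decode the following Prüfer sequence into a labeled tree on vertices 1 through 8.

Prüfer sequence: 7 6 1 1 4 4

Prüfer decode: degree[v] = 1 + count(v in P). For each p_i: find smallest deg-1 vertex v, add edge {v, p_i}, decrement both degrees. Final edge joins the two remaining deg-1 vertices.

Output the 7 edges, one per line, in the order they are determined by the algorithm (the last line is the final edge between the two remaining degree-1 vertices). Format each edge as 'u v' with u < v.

Answer: 2 7
3 6
1 5
1 6
1 4
4 7
4 8

Derivation:
Initial degrees: {1:3, 2:1, 3:1, 4:3, 5:1, 6:2, 7:2, 8:1}
Step 1: smallest deg-1 vertex = 2, p_1 = 7. Add edge {2,7}. Now deg[2]=0, deg[7]=1.
Step 2: smallest deg-1 vertex = 3, p_2 = 6. Add edge {3,6}. Now deg[3]=0, deg[6]=1.
Step 3: smallest deg-1 vertex = 5, p_3 = 1. Add edge {1,5}. Now deg[5]=0, deg[1]=2.
Step 4: smallest deg-1 vertex = 6, p_4 = 1. Add edge {1,6}. Now deg[6]=0, deg[1]=1.
Step 5: smallest deg-1 vertex = 1, p_5 = 4. Add edge {1,4}. Now deg[1]=0, deg[4]=2.
Step 6: smallest deg-1 vertex = 7, p_6 = 4. Add edge {4,7}. Now deg[7]=0, deg[4]=1.
Final: two remaining deg-1 vertices are 4, 8. Add edge {4,8}.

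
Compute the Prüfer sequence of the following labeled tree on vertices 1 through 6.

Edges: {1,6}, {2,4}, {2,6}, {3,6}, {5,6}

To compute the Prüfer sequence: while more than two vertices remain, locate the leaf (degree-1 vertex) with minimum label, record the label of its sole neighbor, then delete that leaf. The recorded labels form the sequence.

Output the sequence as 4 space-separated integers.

Step 1: leaves = {1,3,4,5}. Remove smallest leaf 1, emit neighbor 6.
Step 2: leaves = {3,4,5}. Remove smallest leaf 3, emit neighbor 6.
Step 3: leaves = {4,5}. Remove smallest leaf 4, emit neighbor 2.
Step 4: leaves = {2,5}. Remove smallest leaf 2, emit neighbor 6.
Done: 2 vertices remain (5, 6). Sequence = [6 6 2 6]

Answer: 6 6 2 6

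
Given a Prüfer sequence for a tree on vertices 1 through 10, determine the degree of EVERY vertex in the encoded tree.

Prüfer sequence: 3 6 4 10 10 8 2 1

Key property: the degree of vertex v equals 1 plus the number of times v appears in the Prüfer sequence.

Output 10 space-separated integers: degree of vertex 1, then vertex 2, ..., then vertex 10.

Answer: 2 2 2 2 1 2 1 2 1 3

Derivation:
p_1 = 3: count[3] becomes 1
p_2 = 6: count[6] becomes 1
p_3 = 4: count[4] becomes 1
p_4 = 10: count[10] becomes 1
p_5 = 10: count[10] becomes 2
p_6 = 8: count[8] becomes 1
p_7 = 2: count[2] becomes 1
p_8 = 1: count[1] becomes 1
Degrees (1 + count): deg[1]=1+1=2, deg[2]=1+1=2, deg[3]=1+1=2, deg[4]=1+1=2, deg[5]=1+0=1, deg[6]=1+1=2, deg[7]=1+0=1, deg[8]=1+1=2, deg[9]=1+0=1, deg[10]=1+2=3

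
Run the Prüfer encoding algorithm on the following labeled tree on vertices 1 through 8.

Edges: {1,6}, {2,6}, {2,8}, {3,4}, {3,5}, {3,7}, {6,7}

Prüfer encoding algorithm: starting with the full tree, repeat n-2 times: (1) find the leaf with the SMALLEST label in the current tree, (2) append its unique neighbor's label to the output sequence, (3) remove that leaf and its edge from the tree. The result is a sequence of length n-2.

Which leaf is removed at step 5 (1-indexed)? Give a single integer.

Answer: 7

Derivation:
Step 1: current leaves = {1,4,5,8}. Remove leaf 1 (neighbor: 6).
Step 2: current leaves = {4,5,8}. Remove leaf 4 (neighbor: 3).
Step 3: current leaves = {5,8}. Remove leaf 5 (neighbor: 3).
Step 4: current leaves = {3,8}. Remove leaf 3 (neighbor: 7).
Step 5: current leaves = {7,8}. Remove leaf 7 (neighbor: 6).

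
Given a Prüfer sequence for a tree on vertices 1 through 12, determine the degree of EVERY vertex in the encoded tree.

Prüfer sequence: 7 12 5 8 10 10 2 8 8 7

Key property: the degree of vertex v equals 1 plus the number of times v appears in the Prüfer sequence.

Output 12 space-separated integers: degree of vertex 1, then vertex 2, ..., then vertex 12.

p_1 = 7: count[7] becomes 1
p_2 = 12: count[12] becomes 1
p_3 = 5: count[5] becomes 1
p_4 = 8: count[8] becomes 1
p_5 = 10: count[10] becomes 1
p_6 = 10: count[10] becomes 2
p_7 = 2: count[2] becomes 1
p_8 = 8: count[8] becomes 2
p_9 = 8: count[8] becomes 3
p_10 = 7: count[7] becomes 2
Degrees (1 + count): deg[1]=1+0=1, deg[2]=1+1=2, deg[3]=1+0=1, deg[4]=1+0=1, deg[5]=1+1=2, deg[6]=1+0=1, deg[7]=1+2=3, deg[8]=1+3=4, deg[9]=1+0=1, deg[10]=1+2=3, deg[11]=1+0=1, deg[12]=1+1=2

Answer: 1 2 1 1 2 1 3 4 1 3 1 2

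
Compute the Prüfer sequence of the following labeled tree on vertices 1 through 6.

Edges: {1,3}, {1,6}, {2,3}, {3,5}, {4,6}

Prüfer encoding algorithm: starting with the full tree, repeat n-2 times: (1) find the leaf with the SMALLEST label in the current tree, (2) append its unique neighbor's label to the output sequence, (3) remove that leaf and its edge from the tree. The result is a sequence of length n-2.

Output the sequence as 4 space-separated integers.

Step 1: leaves = {2,4,5}. Remove smallest leaf 2, emit neighbor 3.
Step 2: leaves = {4,5}. Remove smallest leaf 4, emit neighbor 6.
Step 3: leaves = {5,6}. Remove smallest leaf 5, emit neighbor 3.
Step 4: leaves = {3,6}. Remove smallest leaf 3, emit neighbor 1.
Done: 2 vertices remain (1, 6). Sequence = [3 6 3 1]

Answer: 3 6 3 1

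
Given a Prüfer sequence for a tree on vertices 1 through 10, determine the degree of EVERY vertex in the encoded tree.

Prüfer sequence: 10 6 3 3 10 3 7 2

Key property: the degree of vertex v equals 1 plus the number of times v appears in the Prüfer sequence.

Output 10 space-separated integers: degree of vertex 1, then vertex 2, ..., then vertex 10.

Answer: 1 2 4 1 1 2 2 1 1 3

Derivation:
p_1 = 10: count[10] becomes 1
p_2 = 6: count[6] becomes 1
p_3 = 3: count[3] becomes 1
p_4 = 3: count[3] becomes 2
p_5 = 10: count[10] becomes 2
p_6 = 3: count[3] becomes 3
p_7 = 7: count[7] becomes 1
p_8 = 2: count[2] becomes 1
Degrees (1 + count): deg[1]=1+0=1, deg[2]=1+1=2, deg[3]=1+3=4, deg[4]=1+0=1, deg[5]=1+0=1, deg[6]=1+1=2, deg[7]=1+1=2, deg[8]=1+0=1, deg[9]=1+0=1, deg[10]=1+2=3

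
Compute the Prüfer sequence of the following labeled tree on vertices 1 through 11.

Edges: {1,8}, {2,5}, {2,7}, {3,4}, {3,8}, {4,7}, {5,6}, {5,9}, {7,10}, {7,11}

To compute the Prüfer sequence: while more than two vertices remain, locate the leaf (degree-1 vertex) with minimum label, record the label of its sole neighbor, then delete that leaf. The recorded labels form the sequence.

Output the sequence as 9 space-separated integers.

Step 1: leaves = {1,6,9,10,11}. Remove smallest leaf 1, emit neighbor 8.
Step 2: leaves = {6,8,9,10,11}. Remove smallest leaf 6, emit neighbor 5.
Step 3: leaves = {8,9,10,11}. Remove smallest leaf 8, emit neighbor 3.
Step 4: leaves = {3,9,10,11}. Remove smallest leaf 3, emit neighbor 4.
Step 5: leaves = {4,9,10,11}. Remove smallest leaf 4, emit neighbor 7.
Step 6: leaves = {9,10,11}. Remove smallest leaf 9, emit neighbor 5.
Step 7: leaves = {5,10,11}. Remove smallest leaf 5, emit neighbor 2.
Step 8: leaves = {2,10,11}. Remove smallest leaf 2, emit neighbor 7.
Step 9: leaves = {10,11}. Remove smallest leaf 10, emit neighbor 7.
Done: 2 vertices remain (7, 11). Sequence = [8 5 3 4 7 5 2 7 7]

Answer: 8 5 3 4 7 5 2 7 7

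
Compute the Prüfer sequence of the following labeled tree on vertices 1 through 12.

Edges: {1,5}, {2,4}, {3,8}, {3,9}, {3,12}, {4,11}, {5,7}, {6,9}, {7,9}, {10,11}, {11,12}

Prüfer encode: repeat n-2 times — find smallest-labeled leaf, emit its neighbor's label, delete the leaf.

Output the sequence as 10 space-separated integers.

Step 1: leaves = {1,2,6,8,10}. Remove smallest leaf 1, emit neighbor 5.
Step 2: leaves = {2,5,6,8,10}. Remove smallest leaf 2, emit neighbor 4.
Step 3: leaves = {4,5,6,8,10}. Remove smallest leaf 4, emit neighbor 11.
Step 4: leaves = {5,6,8,10}. Remove smallest leaf 5, emit neighbor 7.
Step 5: leaves = {6,7,8,10}. Remove smallest leaf 6, emit neighbor 9.
Step 6: leaves = {7,8,10}. Remove smallest leaf 7, emit neighbor 9.
Step 7: leaves = {8,9,10}. Remove smallest leaf 8, emit neighbor 3.
Step 8: leaves = {9,10}. Remove smallest leaf 9, emit neighbor 3.
Step 9: leaves = {3,10}. Remove smallest leaf 3, emit neighbor 12.
Step 10: leaves = {10,12}. Remove smallest leaf 10, emit neighbor 11.
Done: 2 vertices remain (11, 12). Sequence = [5 4 11 7 9 9 3 3 12 11]

Answer: 5 4 11 7 9 9 3 3 12 11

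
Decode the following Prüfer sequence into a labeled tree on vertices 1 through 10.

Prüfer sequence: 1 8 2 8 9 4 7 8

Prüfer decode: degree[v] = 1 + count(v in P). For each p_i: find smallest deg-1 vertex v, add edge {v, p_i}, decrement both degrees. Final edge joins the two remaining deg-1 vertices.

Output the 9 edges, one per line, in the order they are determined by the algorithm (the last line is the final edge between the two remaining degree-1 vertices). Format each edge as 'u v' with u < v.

Initial degrees: {1:2, 2:2, 3:1, 4:2, 5:1, 6:1, 7:2, 8:4, 9:2, 10:1}
Step 1: smallest deg-1 vertex = 3, p_1 = 1. Add edge {1,3}. Now deg[3]=0, deg[1]=1.
Step 2: smallest deg-1 vertex = 1, p_2 = 8. Add edge {1,8}. Now deg[1]=0, deg[8]=3.
Step 3: smallest deg-1 vertex = 5, p_3 = 2. Add edge {2,5}. Now deg[5]=0, deg[2]=1.
Step 4: smallest deg-1 vertex = 2, p_4 = 8. Add edge {2,8}. Now deg[2]=0, deg[8]=2.
Step 5: smallest deg-1 vertex = 6, p_5 = 9. Add edge {6,9}. Now deg[6]=0, deg[9]=1.
Step 6: smallest deg-1 vertex = 9, p_6 = 4. Add edge {4,9}. Now deg[9]=0, deg[4]=1.
Step 7: smallest deg-1 vertex = 4, p_7 = 7. Add edge {4,7}. Now deg[4]=0, deg[7]=1.
Step 8: smallest deg-1 vertex = 7, p_8 = 8. Add edge {7,8}. Now deg[7]=0, deg[8]=1.
Final: two remaining deg-1 vertices are 8, 10. Add edge {8,10}.

Answer: 1 3
1 8
2 5
2 8
6 9
4 9
4 7
7 8
8 10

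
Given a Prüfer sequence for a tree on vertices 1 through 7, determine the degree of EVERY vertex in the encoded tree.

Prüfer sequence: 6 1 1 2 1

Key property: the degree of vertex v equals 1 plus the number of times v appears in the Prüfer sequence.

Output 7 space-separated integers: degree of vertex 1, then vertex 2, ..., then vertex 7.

p_1 = 6: count[6] becomes 1
p_2 = 1: count[1] becomes 1
p_3 = 1: count[1] becomes 2
p_4 = 2: count[2] becomes 1
p_5 = 1: count[1] becomes 3
Degrees (1 + count): deg[1]=1+3=4, deg[2]=1+1=2, deg[3]=1+0=1, deg[4]=1+0=1, deg[5]=1+0=1, deg[6]=1+1=2, deg[7]=1+0=1

Answer: 4 2 1 1 1 2 1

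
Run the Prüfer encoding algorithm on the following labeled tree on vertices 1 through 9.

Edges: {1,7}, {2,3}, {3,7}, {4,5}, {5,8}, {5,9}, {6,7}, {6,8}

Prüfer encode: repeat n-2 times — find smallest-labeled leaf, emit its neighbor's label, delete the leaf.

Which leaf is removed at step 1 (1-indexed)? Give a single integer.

Step 1: current leaves = {1,2,4,9}. Remove leaf 1 (neighbor: 7).

Answer: 1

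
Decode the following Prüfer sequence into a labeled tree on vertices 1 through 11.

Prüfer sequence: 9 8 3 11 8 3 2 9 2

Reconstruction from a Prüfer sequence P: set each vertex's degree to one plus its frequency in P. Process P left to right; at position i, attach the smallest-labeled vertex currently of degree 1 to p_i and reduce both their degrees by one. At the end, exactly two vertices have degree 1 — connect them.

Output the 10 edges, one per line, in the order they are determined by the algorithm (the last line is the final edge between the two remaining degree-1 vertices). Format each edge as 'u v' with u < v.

Initial degrees: {1:1, 2:3, 3:3, 4:1, 5:1, 6:1, 7:1, 8:3, 9:3, 10:1, 11:2}
Step 1: smallest deg-1 vertex = 1, p_1 = 9. Add edge {1,9}. Now deg[1]=0, deg[9]=2.
Step 2: smallest deg-1 vertex = 4, p_2 = 8. Add edge {4,8}. Now deg[4]=0, deg[8]=2.
Step 3: smallest deg-1 vertex = 5, p_3 = 3. Add edge {3,5}. Now deg[5]=0, deg[3]=2.
Step 4: smallest deg-1 vertex = 6, p_4 = 11. Add edge {6,11}. Now deg[6]=0, deg[11]=1.
Step 5: smallest deg-1 vertex = 7, p_5 = 8. Add edge {7,8}. Now deg[7]=0, deg[8]=1.
Step 6: smallest deg-1 vertex = 8, p_6 = 3. Add edge {3,8}. Now deg[8]=0, deg[3]=1.
Step 7: smallest deg-1 vertex = 3, p_7 = 2. Add edge {2,3}. Now deg[3]=0, deg[2]=2.
Step 8: smallest deg-1 vertex = 10, p_8 = 9. Add edge {9,10}. Now deg[10]=0, deg[9]=1.
Step 9: smallest deg-1 vertex = 9, p_9 = 2. Add edge {2,9}. Now deg[9]=0, deg[2]=1.
Final: two remaining deg-1 vertices are 2, 11. Add edge {2,11}.

Answer: 1 9
4 8
3 5
6 11
7 8
3 8
2 3
9 10
2 9
2 11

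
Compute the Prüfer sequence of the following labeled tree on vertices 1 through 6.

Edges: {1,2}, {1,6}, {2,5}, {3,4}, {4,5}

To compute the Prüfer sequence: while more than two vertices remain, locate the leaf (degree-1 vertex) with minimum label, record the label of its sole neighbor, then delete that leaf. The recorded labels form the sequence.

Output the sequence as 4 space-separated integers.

Step 1: leaves = {3,6}. Remove smallest leaf 3, emit neighbor 4.
Step 2: leaves = {4,6}. Remove smallest leaf 4, emit neighbor 5.
Step 3: leaves = {5,6}. Remove smallest leaf 5, emit neighbor 2.
Step 4: leaves = {2,6}. Remove smallest leaf 2, emit neighbor 1.
Done: 2 vertices remain (1, 6). Sequence = [4 5 2 1]

Answer: 4 5 2 1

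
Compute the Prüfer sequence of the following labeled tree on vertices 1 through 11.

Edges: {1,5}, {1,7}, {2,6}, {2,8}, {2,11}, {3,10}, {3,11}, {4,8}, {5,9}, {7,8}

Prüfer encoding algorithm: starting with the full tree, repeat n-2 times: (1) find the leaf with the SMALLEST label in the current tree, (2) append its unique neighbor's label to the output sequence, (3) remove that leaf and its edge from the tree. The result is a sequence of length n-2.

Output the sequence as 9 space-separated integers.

Answer: 8 2 5 1 7 8 2 11 3

Derivation:
Step 1: leaves = {4,6,9,10}. Remove smallest leaf 4, emit neighbor 8.
Step 2: leaves = {6,9,10}. Remove smallest leaf 6, emit neighbor 2.
Step 3: leaves = {9,10}. Remove smallest leaf 9, emit neighbor 5.
Step 4: leaves = {5,10}. Remove smallest leaf 5, emit neighbor 1.
Step 5: leaves = {1,10}. Remove smallest leaf 1, emit neighbor 7.
Step 6: leaves = {7,10}. Remove smallest leaf 7, emit neighbor 8.
Step 7: leaves = {8,10}. Remove smallest leaf 8, emit neighbor 2.
Step 8: leaves = {2,10}. Remove smallest leaf 2, emit neighbor 11.
Step 9: leaves = {10,11}. Remove smallest leaf 10, emit neighbor 3.
Done: 2 vertices remain (3, 11). Sequence = [8 2 5 1 7 8 2 11 3]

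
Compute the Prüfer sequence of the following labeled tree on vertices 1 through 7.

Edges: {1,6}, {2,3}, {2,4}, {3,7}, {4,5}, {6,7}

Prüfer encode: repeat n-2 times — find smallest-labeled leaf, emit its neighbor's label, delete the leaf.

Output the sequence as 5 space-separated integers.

Step 1: leaves = {1,5}. Remove smallest leaf 1, emit neighbor 6.
Step 2: leaves = {5,6}. Remove smallest leaf 5, emit neighbor 4.
Step 3: leaves = {4,6}. Remove smallest leaf 4, emit neighbor 2.
Step 4: leaves = {2,6}. Remove smallest leaf 2, emit neighbor 3.
Step 5: leaves = {3,6}. Remove smallest leaf 3, emit neighbor 7.
Done: 2 vertices remain (6, 7). Sequence = [6 4 2 3 7]

Answer: 6 4 2 3 7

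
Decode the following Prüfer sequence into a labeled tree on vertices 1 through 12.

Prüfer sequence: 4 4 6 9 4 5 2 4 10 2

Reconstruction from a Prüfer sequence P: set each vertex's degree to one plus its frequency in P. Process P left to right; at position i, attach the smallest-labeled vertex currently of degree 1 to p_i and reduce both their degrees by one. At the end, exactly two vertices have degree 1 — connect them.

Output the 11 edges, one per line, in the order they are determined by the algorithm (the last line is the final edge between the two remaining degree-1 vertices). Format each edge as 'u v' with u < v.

Initial degrees: {1:1, 2:3, 3:1, 4:5, 5:2, 6:2, 7:1, 8:1, 9:2, 10:2, 11:1, 12:1}
Step 1: smallest deg-1 vertex = 1, p_1 = 4. Add edge {1,4}. Now deg[1]=0, deg[4]=4.
Step 2: smallest deg-1 vertex = 3, p_2 = 4. Add edge {3,4}. Now deg[3]=0, deg[4]=3.
Step 3: smallest deg-1 vertex = 7, p_3 = 6. Add edge {6,7}. Now deg[7]=0, deg[6]=1.
Step 4: smallest deg-1 vertex = 6, p_4 = 9. Add edge {6,9}. Now deg[6]=0, deg[9]=1.
Step 5: smallest deg-1 vertex = 8, p_5 = 4. Add edge {4,8}. Now deg[8]=0, deg[4]=2.
Step 6: smallest deg-1 vertex = 9, p_6 = 5. Add edge {5,9}. Now deg[9]=0, deg[5]=1.
Step 7: smallest deg-1 vertex = 5, p_7 = 2. Add edge {2,5}. Now deg[5]=0, deg[2]=2.
Step 8: smallest deg-1 vertex = 11, p_8 = 4. Add edge {4,11}. Now deg[11]=0, deg[4]=1.
Step 9: smallest deg-1 vertex = 4, p_9 = 10. Add edge {4,10}. Now deg[4]=0, deg[10]=1.
Step 10: smallest deg-1 vertex = 10, p_10 = 2. Add edge {2,10}. Now deg[10]=0, deg[2]=1.
Final: two remaining deg-1 vertices are 2, 12. Add edge {2,12}.

Answer: 1 4
3 4
6 7
6 9
4 8
5 9
2 5
4 11
4 10
2 10
2 12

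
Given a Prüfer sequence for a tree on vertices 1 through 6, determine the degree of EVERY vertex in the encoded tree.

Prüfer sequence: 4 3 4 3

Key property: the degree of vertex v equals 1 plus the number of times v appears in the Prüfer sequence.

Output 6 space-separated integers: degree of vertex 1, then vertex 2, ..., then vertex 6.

p_1 = 4: count[4] becomes 1
p_2 = 3: count[3] becomes 1
p_3 = 4: count[4] becomes 2
p_4 = 3: count[3] becomes 2
Degrees (1 + count): deg[1]=1+0=1, deg[2]=1+0=1, deg[3]=1+2=3, deg[4]=1+2=3, deg[5]=1+0=1, deg[6]=1+0=1

Answer: 1 1 3 3 1 1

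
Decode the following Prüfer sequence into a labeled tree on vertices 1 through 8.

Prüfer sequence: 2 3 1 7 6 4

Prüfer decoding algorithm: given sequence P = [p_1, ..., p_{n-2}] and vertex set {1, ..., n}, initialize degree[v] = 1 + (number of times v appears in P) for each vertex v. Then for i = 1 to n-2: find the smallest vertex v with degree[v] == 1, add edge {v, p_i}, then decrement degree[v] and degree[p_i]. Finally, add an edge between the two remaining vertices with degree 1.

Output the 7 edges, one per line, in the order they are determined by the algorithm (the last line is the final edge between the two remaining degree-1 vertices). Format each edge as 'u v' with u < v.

Answer: 2 5
2 3
1 3
1 7
6 7
4 6
4 8

Derivation:
Initial degrees: {1:2, 2:2, 3:2, 4:2, 5:1, 6:2, 7:2, 8:1}
Step 1: smallest deg-1 vertex = 5, p_1 = 2. Add edge {2,5}. Now deg[5]=0, deg[2]=1.
Step 2: smallest deg-1 vertex = 2, p_2 = 3. Add edge {2,3}. Now deg[2]=0, deg[3]=1.
Step 3: smallest deg-1 vertex = 3, p_3 = 1. Add edge {1,3}. Now deg[3]=0, deg[1]=1.
Step 4: smallest deg-1 vertex = 1, p_4 = 7. Add edge {1,7}. Now deg[1]=0, deg[7]=1.
Step 5: smallest deg-1 vertex = 7, p_5 = 6. Add edge {6,7}. Now deg[7]=0, deg[6]=1.
Step 6: smallest deg-1 vertex = 6, p_6 = 4. Add edge {4,6}. Now deg[6]=0, deg[4]=1.
Final: two remaining deg-1 vertices are 4, 8. Add edge {4,8}.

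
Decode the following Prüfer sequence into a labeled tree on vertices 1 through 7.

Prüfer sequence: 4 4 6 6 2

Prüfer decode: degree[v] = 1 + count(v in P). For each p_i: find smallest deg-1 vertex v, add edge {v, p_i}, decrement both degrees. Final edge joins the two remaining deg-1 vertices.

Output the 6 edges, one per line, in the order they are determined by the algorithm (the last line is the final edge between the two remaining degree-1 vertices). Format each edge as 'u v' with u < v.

Initial degrees: {1:1, 2:2, 3:1, 4:3, 5:1, 6:3, 7:1}
Step 1: smallest deg-1 vertex = 1, p_1 = 4. Add edge {1,4}. Now deg[1]=0, deg[4]=2.
Step 2: smallest deg-1 vertex = 3, p_2 = 4. Add edge {3,4}. Now deg[3]=0, deg[4]=1.
Step 3: smallest deg-1 vertex = 4, p_3 = 6. Add edge {4,6}. Now deg[4]=0, deg[6]=2.
Step 4: smallest deg-1 vertex = 5, p_4 = 6. Add edge {5,6}. Now deg[5]=0, deg[6]=1.
Step 5: smallest deg-1 vertex = 6, p_5 = 2. Add edge {2,6}. Now deg[6]=0, deg[2]=1.
Final: two remaining deg-1 vertices are 2, 7. Add edge {2,7}.

Answer: 1 4
3 4
4 6
5 6
2 6
2 7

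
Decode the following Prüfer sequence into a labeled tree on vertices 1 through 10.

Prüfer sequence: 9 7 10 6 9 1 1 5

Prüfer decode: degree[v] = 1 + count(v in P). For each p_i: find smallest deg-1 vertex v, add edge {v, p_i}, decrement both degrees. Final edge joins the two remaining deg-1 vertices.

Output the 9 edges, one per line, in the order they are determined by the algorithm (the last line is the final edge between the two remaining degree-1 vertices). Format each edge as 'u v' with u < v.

Initial degrees: {1:3, 2:1, 3:1, 4:1, 5:2, 6:2, 7:2, 8:1, 9:3, 10:2}
Step 1: smallest deg-1 vertex = 2, p_1 = 9. Add edge {2,9}. Now deg[2]=0, deg[9]=2.
Step 2: smallest deg-1 vertex = 3, p_2 = 7. Add edge {3,7}. Now deg[3]=0, deg[7]=1.
Step 3: smallest deg-1 vertex = 4, p_3 = 10. Add edge {4,10}. Now deg[4]=0, deg[10]=1.
Step 4: smallest deg-1 vertex = 7, p_4 = 6. Add edge {6,7}. Now deg[7]=0, deg[6]=1.
Step 5: smallest deg-1 vertex = 6, p_5 = 9. Add edge {6,9}. Now deg[6]=0, deg[9]=1.
Step 6: smallest deg-1 vertex = 8, p_6 = 1. Add edge {1,8}. Now deg[8]=0, deg[1]=2.
Step 7: smallest deg-1 vertex = 9, p_7 = 1. Add edge {1,9}. Now deg[9]=0, deg[1]=1.
Step 8: smallest deg-1 vertex = 1, p_8 = 5. Add edge {1,5}. Now deg[1]=0, deg[5]=1.
Final: two remaining deg-1 vertices are 5, 10. Add edge {5,10}.

Answer: 2 9
3 7
4 10
6 7
6 9
1 8
1 9
1 5
5 10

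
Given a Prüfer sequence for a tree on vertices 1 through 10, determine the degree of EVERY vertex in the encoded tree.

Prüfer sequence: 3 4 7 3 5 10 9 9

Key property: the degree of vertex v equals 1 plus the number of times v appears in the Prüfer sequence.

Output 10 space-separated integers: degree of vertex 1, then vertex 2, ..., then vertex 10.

Answer: 1 1 3 2 2 1 2 1 3 2

Derivation:
p_1 = 3: count[3] becomes 1
p_2 = 4: count[4] becomes 1
p_3 = 7: count[7] becomes 1
p_4 = 3: count[3] becomes 2
p_5 = 5: count[5] becomes 1
p_6 = 10: count[10] becomes 1
p_7 = 9: count[9] becomes 1
p_8 = 9: count[9] becomes 2
Degrees (1 + count): deg[1]=1+0=1, deg[2]=1+0=1, deg[3]=1+2=3, deg[4]=1+1=2, deg[5]=1+1=2, deg[6]=1+0=1, deg[7]=1+1=2, deg[8]=1+0=1, deg[9]=1+2=3, deg[10]=1+1=2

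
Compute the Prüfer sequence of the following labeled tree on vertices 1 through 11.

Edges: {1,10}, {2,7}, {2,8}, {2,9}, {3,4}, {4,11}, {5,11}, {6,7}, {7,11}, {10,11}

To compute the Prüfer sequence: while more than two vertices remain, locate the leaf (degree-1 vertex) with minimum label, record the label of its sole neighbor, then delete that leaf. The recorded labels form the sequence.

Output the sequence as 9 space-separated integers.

Answer: 10 4 11 11 7 2 2 7 11

Derivation:
Step 1: leaves = {1,3,5,6,8,9}. Remove smallest leaf 1, emit neighbor 10.
Step 2: leaves = {3,5,6,8,9,10}. Remove smallest leaf 3, emit neighbor 4.
Step 3: leaves = {4,5,6,8,9,10}. Remove smallest leaf 4, emit neighbor 11.
Step 4: leaves = {5,6,8,9,10}. Remove smallest leaf 5, emit neighbor 11.
Step 5: leaves = {6,8,9,10}. Remove smallest leaf 6, emit neighbor 7.
Step 6: leaves = {8,9,10}. Remove smallest leaf 8, emit neighbor 2.
Step 7: leaves = {9,10}. Remove smallest leaf 9, emit neighbor 2.
Step 8: leaves = {2,10}. Remove smallest leaf 2, emit neighbor 7.
Step 9: leaves = {7,10}. Remove smallest leaf 7, emit neighbor 11.
Done: 2 vertices remain (10, 11). Sequence = [10 4 11 11 7 2 2 7 11]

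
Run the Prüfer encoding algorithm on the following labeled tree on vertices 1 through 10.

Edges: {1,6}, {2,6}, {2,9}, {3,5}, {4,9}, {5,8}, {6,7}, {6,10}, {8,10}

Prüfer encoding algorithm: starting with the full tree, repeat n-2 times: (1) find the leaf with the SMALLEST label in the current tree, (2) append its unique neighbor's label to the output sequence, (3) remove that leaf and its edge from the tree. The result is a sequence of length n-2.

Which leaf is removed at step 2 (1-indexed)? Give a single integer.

Step 1: current leaves = {1,3,4,7}. Remove leaf 1 (neighbor: 6).
Step 2: current leaves = {3,4,7}. Remove leaf 3 (neighbor: 5).

Answer: 3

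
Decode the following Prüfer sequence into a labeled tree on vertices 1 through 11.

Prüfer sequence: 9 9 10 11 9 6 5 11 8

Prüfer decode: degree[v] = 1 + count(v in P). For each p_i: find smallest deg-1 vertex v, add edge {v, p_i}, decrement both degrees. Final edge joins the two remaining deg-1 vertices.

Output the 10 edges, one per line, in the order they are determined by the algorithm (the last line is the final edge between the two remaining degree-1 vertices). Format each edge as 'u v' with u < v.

Answer: 1 9
2 9
3 10
4 11
7 9
6 9
5 6
5 11
8 10
8 11

Derivation:
Initial degrees: {1:1, 2:1, 3:1, 4:1, 5:2, 6:2, 7:1, 8:2, 9:4, 10:2, 11:3}
Step 1: smallest deg-1 vertex = 1, p_1 = 9. Add edge {1,9}. Now deg[1]=0, deg[9]=3.
Step 2: smallest deg-1 vertex = 2, p_2 = 9. Add edge {2,9}. Now deg[2]=0, deg[9]=2.
Step 3: smallest deg-1 vertex = 3, p_3 = 10. Add edge {3,10}. Now deg[3]=0, deg[10]=1.
Step 4: smallest deg-1 vertex = 4, p_4 = 11. Add edge {4,11}. Now deg[4]=0, deg[11]=2.
Step 5: smallest deg-1 vertex = 7, p_5 = 9. Add edge {7,9}. Now deg[7]=0, deg[9]=1.
Step 6: smallest deg-1 vertex = 9, p_6 = 6. Add edge {6,9}. Now deg[9]=0, deg[6]=1.
Step 7: smallest deg-1 vertex = 6, p_7 = 5. Add edge {5,6}. Now deg[6]=0, deg[5]=1.
Step 8: smallest deg-1 vertex = 5, p_8 = 11. Add edge {5,11}. Now deg[5]=0, deg[11]=1.
Step 9: smallest deg-1 vertex = 10, p_9 = 8. Add edge {8,10}. Now deg[10]=0, deg[8]=1.
Final: two remaining deg-1 vertices are 8, 11. Add edge {8,11}.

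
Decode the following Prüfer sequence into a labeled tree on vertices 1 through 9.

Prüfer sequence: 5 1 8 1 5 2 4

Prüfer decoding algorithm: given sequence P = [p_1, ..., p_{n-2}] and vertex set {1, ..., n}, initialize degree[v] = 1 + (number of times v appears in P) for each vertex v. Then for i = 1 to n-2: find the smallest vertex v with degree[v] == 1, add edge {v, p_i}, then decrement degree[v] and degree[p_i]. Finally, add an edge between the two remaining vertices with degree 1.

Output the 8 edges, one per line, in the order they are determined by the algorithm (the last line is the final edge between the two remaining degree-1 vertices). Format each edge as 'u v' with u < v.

Answer: 3 5
1 6
7 8
1 8
1 5
2 5
2 4
4 9

Derivation:
Initial degrees: {1:3, 2:2, 3:1, 4:2, 5:3, 6:1, 7:1, 8:2, 9:1}
Step 1: smallest deg-1 vertex = 3, p_1 = 5. Add edge {3,5}. Now deg[3]=0, deg[5]=2.
Step 2: smallest deg-1 vertex = 6, p_2 = 1. Add edge {1,6}. Now deg[6]=0, deg[1]=2.
Step 3: smallest deg-1 vertex = 7, p_3 = 8. Add edge {7,8}. Now deg[7]=0, deg[8]=1.
Step 4: smallest deg-1 vertex = 8, p_4 = 1. Add edge {1,8}. Now deg[8]=0, deg[1]=1.
Step 5: smallest deg-1 vertex = 1, p_5 = 5. Add edge {1,5}. Now deg[1]=0, deg[5]=1.
Step 6: smallest deg-1 vertex = 5, p_6 = 2. Add edge {2,5}. Now deg[5]=0, deg[2]=1.
Step 7: smallest deg-1 vertex = 2, p_7 = 4. Add edge {2,4}. Now deg[2]=0, deg[4]=1.
Final: two remaining deg-1 vertices are 4, 9. Add edge {4,9}.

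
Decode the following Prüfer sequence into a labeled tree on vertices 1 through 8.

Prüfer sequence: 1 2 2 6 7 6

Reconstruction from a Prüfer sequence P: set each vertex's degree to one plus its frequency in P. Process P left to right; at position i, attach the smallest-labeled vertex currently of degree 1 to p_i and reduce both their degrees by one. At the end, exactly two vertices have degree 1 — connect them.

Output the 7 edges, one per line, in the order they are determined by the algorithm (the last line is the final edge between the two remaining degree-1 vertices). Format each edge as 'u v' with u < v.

Answer: 1 3
1 2
2 4
2 6
5 7
6 7
6 8

Derivation:
Initial degrees: {1:2, 2:3, 3:1, 4:1, 5:1, 6:3, 7:2, 8:1}
Step 1: smallest deg-1 vertex = 3, p_1 = 1. Add edge {1,3}. Now deg[3]=0, deg[1]=1.
Step 2: smallest deg-1 vertex = 1, p_2 = 2. Add edge {1,2}. Now deg[1]=0, deg[2]=2.
Step 3: smallest deg-1 vertex = 4, p_3 = 2. Add edge {2,4}. Now deg[4]=0, deg[2]=1.
Step 4: smallest deg-1 vertex = 2, p_4 = 6. Add edge {2,6}. Now deg[2]=0, deg[6]=2.
Step 5: smallest deg-1 vertex = 5, p_5 = 7. Add edge {5,7}. Now deg[5]=0, deg[7]=1.
Step 6: smallest deg-1 vertex = 7, p_6 = 6. Add edge {6,7}. Now deg[7]=0, deg[6]=1.
Final: two remaining deg-1 vertices are 6, 8. Add edge {6,8}.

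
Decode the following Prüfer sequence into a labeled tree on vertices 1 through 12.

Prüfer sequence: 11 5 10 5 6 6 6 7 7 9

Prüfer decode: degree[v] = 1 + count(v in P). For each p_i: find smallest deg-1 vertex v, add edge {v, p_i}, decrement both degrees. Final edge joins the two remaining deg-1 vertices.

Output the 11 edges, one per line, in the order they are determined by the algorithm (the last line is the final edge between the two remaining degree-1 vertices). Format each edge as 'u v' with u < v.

Answer: 1 11
2 5
3 10
4 5
5 6
6 8
6 10
6 7
7 11
7 9
9 12

Derivation:
Initial degrees: {1:1, 2:1, 3:1, 4:1, 5:3, 6:4, 7:3, 8:1, 9:2, 10:2, 11:2, 12:1}
Step 1: smallest deg-1 vertex = 1, p_1 = 11. Add edge {1,11}. Now deg[1]=0, deg[11]=1.
Step 2: smallest deg-1 vertex = 2, p_2 = 5. Add edge {2,5}. Now deg[2]=0, deg[5]=2.
Step 3: smallest deg-1 vertex = 3, p_3 = 10. Add edge {3,10}. Now deg[3]=0, deg[10]=1.
Step 4: smallest deg-1 vertex = 4, p_4 = 5. Add edge {4,5}. Now deg[4]=0, deg[5]=1.
Step 5: smallest deg-1 vertex = 5, p_5 = 6. Add edge {5,6}. Now deg[5]=0, deg[6]=3.
Step 6: smallest deg-1 vertex = 8, p_6 = 6. Add edge {6,8}. Now deg[8]=0, deg[6]=2.
Step 7: smallest deg-1 vertex = 10, p_7 = 6. Add edge {6,10}. Now deg[10]=0, deg[6]=1.
Step 8: smallest deg-1 vertex = 6, p_8 = 7. Add edge {6,7}. Now deg[6]=0, deg[7]=2.
Step 9: smallest deg-1 vertex = 11, p_9 = 7. Add edge {7,11}. Now deg[11]=0, deg[7]=1.
Step 10: smallest deg-1 vertex = 7, p_10 = 9. Add edge {7,9}. Now deg[7]=0, deg[9]=1.
Final: two remaining deg-1 vertices are 9, 12. Add edge {9,12}.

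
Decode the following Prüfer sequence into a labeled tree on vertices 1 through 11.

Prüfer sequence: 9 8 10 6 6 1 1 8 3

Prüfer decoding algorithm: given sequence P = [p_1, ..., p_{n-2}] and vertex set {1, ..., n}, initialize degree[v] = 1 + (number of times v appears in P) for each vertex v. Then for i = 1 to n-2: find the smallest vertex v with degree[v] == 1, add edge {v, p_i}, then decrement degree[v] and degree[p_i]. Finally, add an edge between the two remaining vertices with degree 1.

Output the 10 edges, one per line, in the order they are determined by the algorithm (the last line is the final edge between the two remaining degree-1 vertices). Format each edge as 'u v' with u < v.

Initial degrees: {1:3, 2:1, 3:2, 4:1, 5:1, 6:3, 7:1, 8:3, 9:2, 10:2, 11:1}
Step 1: smallest deg-1 vertex = 2, p_1 = 9. Add edge {2,9}. Now deg[2]=0, deg[9]=1.
Step 2: smallest deg-1 vertex = 4, p_2 = 8. Add edge {4,8}. Now deg[4]=0, deg[8]=2.
Step 3: smallest deg-1 vertex = 5, p_3 = 10. Add edge {5,10}. Now deg[5]=0, deg[10]=1.
Step 4: smallest deg-1 vertex = 7, p_4 = 6. Add edge {6,7}. Now deg[7]=0, deg[6]=2.
Step 5: smallest deg-1 vertex = 9, p_5 = 6. Add edge {6,9}. Now deg[9]=0, deg[6]=1.
Step 6: smallest deg-1 vertex = 6, p_6 = 1. Add edge {1,6}. Now deg[6]=0, deg[1]=2.
Step 7: smallest deg-1 vertex = 10, p_7 = 1. Add edge {1,10}. Now deg[10]=0, deg[1]=1.
Step 8: smallest deg-1 vertex = 1, p_8 = 8. Add edge {1,8}. Now deg[1]=0, deg[8]=1.
Step 9: smallest deg-1 vertex = 8, p_9 = 3. Add edge {3,8}. Now deg[8]=0, deg[3]=1.
Final: two remaining deg-1 vertices are 3, 11. Add edge {3,11}.

Answer: 2 9
4 8
5 10
6 7
6 9
1 6
1 10
1 8
3 8
3 11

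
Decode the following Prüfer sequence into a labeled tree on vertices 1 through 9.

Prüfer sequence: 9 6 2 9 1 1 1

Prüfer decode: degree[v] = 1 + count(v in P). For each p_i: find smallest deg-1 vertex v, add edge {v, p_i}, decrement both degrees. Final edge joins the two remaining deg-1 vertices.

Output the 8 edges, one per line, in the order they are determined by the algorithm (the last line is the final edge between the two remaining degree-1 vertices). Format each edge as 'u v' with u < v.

Answer: 3 9
4 6
2 5
2 9
1 6
1 7
1 8
1 9

Derivation:
Initial degrees: {1:4, 2:2, 3:1, 4:1, 5:1, 6:2, 7:1, 8:1, 9:3}
Step 1: smallest deg-1 vertex = 3, p_1 = 9. Add edge {3,9}. Now deg[3]=0, deg[9]=2.
Step 2: smallest deg-1 vertex = 4, p_2 = 6. Add edge {4,6}. Now deg[4]=0, deg[6]=1.
Step 3: smallest deg-1 vertex = 5, p_3 = 2. Add edge {2,5}. Now deg[5]=0, deg[2]=1.
Step 4: smallest deg-1 vertex = 2, p_4 = 9. Add edge {2,9}. Now deg[2]=0, deg[9]=1.
Step 5: smallest deg-1 vertex = 6, p_5 = 1. Add edge {1,6}. Now deg[6]=0, deg[1]=3.
Step 6: smallest deg-1 vertex = 7, p_6 = 1. Add edge {1,7}. Now deg[7]=0, deg[1]=2.
Step 7: smallest deg-1 vertex = 8, p_7 = 1. Add edge {1,8}. Now deg[8]=0, deg[1]=1.
Final: two remaining deg-1 vertices are 1, 9. Add edge {1,9}.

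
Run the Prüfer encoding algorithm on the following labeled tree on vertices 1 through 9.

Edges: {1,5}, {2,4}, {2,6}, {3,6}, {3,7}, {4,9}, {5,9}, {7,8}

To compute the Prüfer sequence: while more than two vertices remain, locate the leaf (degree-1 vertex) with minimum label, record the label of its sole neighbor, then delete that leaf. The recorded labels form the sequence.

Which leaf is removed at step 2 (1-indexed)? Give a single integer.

Answer: 5

Derivation:
Step 1: current leaves = {1,8}. Remove leaf 1 (neighbor: 5).
Step 2: current leaves = {5,8}. Remove leaf 5 (neighbor: 9).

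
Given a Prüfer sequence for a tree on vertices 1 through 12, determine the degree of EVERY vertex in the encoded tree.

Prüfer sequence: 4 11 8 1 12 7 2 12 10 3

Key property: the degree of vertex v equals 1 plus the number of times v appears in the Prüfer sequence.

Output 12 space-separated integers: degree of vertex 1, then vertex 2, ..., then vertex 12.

Answer: 2 2 2 2 1 1 2 2 1 2 2 3

Derivation:
p_1 = 4: count[4] becomes 1
p_2 = 11: count[11] becomes 1
p_3 = 8: count[8] becomes 1
p_4 = 1: count[1] becomes 1
p_5 = 12: count[12] becomes 1
p_6 = 7: count[7] becomes 1
p_7 = 2: count[2] becomes 1
p_8 = 12: count[12] becomes 2
p_9 = 10: count[10] becomes 1
p_10 = 3: count[3] becomes 1
Degrees (1 + count): deg[1]=1+1=2, deg[2]=1+1=2, deg[3]=1+1=2, deg[4]=1+1=2, deg[5]=1+0=1, deg[6]=1+0=1, deg[7]=1+1=2, deg[8]=1+1=2, deg[9]=1+0=1, deg[10]=1+1=2, deg[11]=1+1=2, deg[12]=1+2=3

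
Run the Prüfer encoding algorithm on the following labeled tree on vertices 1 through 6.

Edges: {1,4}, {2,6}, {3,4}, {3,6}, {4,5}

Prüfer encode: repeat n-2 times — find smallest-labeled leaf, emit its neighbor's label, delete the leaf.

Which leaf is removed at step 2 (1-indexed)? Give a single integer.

Answer: 2

Derivation:
Step 1: current leaves = {1,2,5}. Remove leaf 1 (neighbor: 4).
Step 2: current leaves = {2,5}. Remove leaf 2 (neighbor: 6).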